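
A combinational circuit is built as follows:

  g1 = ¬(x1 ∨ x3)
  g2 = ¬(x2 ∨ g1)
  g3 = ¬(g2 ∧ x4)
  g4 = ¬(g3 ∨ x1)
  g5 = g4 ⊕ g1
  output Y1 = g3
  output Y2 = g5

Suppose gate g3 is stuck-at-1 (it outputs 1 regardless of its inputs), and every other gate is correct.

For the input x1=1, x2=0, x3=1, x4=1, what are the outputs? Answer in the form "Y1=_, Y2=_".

Y1=1, Y2=0

Propagate with g3 forced: g1=0, g2=1, g3=1 [stuck-at-1], g4=0, g5=0.
So the outputs are Y1=1, Y2=0. (Without the fault they would be Y1=0, Y2=0.)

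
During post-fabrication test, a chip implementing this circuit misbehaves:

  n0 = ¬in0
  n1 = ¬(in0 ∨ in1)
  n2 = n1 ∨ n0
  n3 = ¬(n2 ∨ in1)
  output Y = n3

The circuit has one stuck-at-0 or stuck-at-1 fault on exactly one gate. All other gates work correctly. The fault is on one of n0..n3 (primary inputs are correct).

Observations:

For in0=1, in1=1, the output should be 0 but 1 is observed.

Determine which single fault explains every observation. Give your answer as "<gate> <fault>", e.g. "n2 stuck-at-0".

n3 stuck-at-1

Fault-free values for test 1 (in0=1, in1=1): n0=0, n1=0, n2=0, n3=0, giving Y=0. Observed 1.
Test 1: faults giving observed 1 are {n3 stuck-at-1}.
Only n3 stuck-at-1 is consistent with every test.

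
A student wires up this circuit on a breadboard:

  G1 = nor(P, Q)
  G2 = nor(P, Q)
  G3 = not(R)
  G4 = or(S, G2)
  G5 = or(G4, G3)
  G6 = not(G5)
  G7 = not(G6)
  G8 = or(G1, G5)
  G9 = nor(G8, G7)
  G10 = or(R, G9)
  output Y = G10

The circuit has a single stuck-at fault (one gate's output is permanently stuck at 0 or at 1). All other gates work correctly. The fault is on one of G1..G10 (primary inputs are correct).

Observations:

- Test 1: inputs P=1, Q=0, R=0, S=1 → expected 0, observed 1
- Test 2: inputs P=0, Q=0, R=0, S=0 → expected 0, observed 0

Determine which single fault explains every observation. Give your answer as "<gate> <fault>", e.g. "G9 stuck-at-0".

G5 stuck-at-0

Fault-free values for test 1 (P=1, Q=0, R=0, S=1): G1=0, G2=0, G3=1, G4=1, G5=1, G6=0, G7=1, G8=1, G9=0, G10=0, giving Y=0. Observed 1.
Test 1: faults giving observed 1 are {G5 stuck-at-0, G9 stuck-at-1, G10 stuck-at-1}.
Test 2 (P=0, Q=0, R=0, S=0): fault-free G1=1, G2=1, G3=1, G4=1, G5=1, G6=0, G7=1, G8=1, G9=0, G10=0 → 0; observed 0. Eliminates G9 stuck-at-1, G10 stuck-at-1.
Only G5 stuck-at-0 is consistent with every test.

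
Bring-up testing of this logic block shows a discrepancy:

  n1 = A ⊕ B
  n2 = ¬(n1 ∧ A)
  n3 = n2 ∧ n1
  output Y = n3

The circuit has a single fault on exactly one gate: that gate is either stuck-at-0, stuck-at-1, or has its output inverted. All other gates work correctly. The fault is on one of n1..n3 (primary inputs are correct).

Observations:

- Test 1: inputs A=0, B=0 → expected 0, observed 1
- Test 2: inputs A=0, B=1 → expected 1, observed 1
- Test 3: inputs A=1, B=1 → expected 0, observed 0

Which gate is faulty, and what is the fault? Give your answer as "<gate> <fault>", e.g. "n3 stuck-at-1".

n1 stuck-at-1

Fault-free values for test 1 (A=0, B=0): n1=0, n2=1, n3=0, giving Y=0. Observed 1.
Test 1: faults giving observed 1 are {n1 stuck-at-1, n1 inverted output, n3 stuck-at-1, n3 inverted output}.
Test 2 (A=0, B=1): fault-free n1=1, n2=1, n3=1 → 1; observed 1. Eliminates n1 inverted output, n3 inverted output.
Test 3 (A=1, B=1): fault-free n1=0, n2=1, n3=0 → 0; observed 0. Eliminates n3 stuck-at-1.
Only n1 stuck-at-1 is consistent with every test.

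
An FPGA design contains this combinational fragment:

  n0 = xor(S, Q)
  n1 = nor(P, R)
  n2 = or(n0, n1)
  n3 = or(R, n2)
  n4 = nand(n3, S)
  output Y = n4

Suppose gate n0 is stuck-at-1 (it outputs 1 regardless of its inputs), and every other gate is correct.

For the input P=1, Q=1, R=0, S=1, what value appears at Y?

Propagate with n0 forced: n0=1 [stuck-at-1], n1=0, n2=1, n3=1, n4=0.
So Y = 0. (Without the fault it would be 1.)

0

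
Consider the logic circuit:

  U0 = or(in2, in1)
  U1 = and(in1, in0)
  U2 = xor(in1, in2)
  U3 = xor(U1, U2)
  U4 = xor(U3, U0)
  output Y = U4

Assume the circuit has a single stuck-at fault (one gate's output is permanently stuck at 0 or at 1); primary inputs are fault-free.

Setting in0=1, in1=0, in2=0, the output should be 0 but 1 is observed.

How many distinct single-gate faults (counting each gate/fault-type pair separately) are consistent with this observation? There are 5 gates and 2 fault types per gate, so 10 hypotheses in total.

Fault-free: U0=0, U1=0, U2=0, U3=0, U4=0 → 0. Observed 1.
  U0 stuck-at-0: output 0 ✗
  U0 stuck-at-1: output 1 ✓
  U1 stuck-at-0: output 0 ✗
  U1 stuck-at-1: output 1 ✓
  U2 stuck-at-0: output 0 ✗
  U2 stuck-at-1: output 1 ✓
  U3 stuck-at-0: output 0 ✗
  U3 stuck-at-1: output 1 ✓
  U4 stuck-at-0: output 0 ✗
  U4 stuck-at-1: output 1 ✓
Consistent faults: {U0 stuck-at-1, U1 stuck-at-1, U2 stuck-at-1, U3 stuck-at-1, U4 stuck-at-1} — 5 in all.

5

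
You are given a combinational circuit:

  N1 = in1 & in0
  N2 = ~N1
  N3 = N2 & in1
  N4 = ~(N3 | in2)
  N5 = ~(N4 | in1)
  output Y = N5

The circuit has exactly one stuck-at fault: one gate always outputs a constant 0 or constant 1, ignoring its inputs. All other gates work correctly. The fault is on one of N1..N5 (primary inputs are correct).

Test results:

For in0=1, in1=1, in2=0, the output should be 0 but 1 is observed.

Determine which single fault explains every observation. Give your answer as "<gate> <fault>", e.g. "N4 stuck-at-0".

N5 stuck-at-1

Fault-free values for test 1 (in0=1, in1=1, in2=0): N1=1, N2=0, N3=0, N4=1, N5=0, giving Y=0. Observed 1.
Test 1: faults giving observed 1 are {N5 stuck-at-1}.
Only N5 stuck-at-1 is consistent with every test.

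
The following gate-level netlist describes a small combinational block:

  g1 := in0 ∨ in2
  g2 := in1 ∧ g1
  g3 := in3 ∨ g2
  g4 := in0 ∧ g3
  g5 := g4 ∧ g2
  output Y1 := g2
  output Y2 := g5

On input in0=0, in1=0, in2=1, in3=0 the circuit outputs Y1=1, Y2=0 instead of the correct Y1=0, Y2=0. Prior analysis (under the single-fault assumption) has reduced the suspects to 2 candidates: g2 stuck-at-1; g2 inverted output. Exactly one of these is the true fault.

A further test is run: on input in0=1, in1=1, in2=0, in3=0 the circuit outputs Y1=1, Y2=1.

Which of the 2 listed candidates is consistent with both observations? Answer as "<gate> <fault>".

g2 stuck-at-1

Evaluate each candidate on input in0=1, in1=1, in2=0, in3=0:
  g2 stuck-at-1: g1=1, g2=1 [stuck-at-1], g3=1, g4=1, g5=1 → Y1=1, Y2=1 — matches
  g2 inverted output: g1=1, g2=0 [inverted output], g3=0, g4=0, g5=0 → Y1=0, Y2=0 — eliminated
Only g2 stuck-at-1 reproduces the observed Y1=1, Y2=1.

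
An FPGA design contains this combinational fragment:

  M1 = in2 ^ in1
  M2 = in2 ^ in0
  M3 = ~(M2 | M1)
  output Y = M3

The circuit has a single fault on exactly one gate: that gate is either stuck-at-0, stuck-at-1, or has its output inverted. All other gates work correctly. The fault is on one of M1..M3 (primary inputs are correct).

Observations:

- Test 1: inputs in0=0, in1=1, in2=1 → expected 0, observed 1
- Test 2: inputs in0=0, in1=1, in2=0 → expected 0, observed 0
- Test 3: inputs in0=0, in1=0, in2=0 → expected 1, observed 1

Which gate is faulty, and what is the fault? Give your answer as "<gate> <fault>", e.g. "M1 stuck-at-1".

Fault-free values for test 1 (in0=0, in1=1, in2=1): M1=0, M2=1, M3=0, giving Y=0. Observed 1.
Test 1: faults giving observed 1 are {M2 stuck-at-0, M2 inverted output, M3 stuck-at-1, M3 inverted output}.
Test 2 (in0=0, in1=1, in2=0): fault-free M1=1, M2=0, M3=0 → 0; observed 0. Eliminates M3 stuck-at-1, M3 inverted output.
Test 3 (in0=0, in1=0, in2=0): fault-free M1=0, M2=0, M3=1 → 1; observed 1. Eliminates M2 inverted output.
Only M2 stuck-at-0 is consistent with every test.

M2 stuck-at-0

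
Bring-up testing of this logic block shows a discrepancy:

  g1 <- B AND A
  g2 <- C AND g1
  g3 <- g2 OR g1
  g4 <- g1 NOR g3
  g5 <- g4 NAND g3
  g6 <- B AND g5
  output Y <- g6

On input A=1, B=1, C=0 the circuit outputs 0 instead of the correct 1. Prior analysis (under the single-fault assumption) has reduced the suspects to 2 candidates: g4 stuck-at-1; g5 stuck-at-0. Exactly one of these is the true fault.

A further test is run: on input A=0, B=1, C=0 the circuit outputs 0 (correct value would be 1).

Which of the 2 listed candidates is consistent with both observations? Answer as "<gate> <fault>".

Evaluate each candidate on input A=0, B=1, C=0:
  g4 stuck-at-1: g1=0, g2=0, g3=0, g4=1 [stuck-at-1], g5=1, g6=1 → 1 — eliminated
  g5 stuck-at-0: g1=0, g2=0, g3=0, g4=1, g5=0 [stuck-at-0], g6=0 → 0 — matches
Only g5 stuck-at-0 reproduces the observed 0.

g5 stuck-at-0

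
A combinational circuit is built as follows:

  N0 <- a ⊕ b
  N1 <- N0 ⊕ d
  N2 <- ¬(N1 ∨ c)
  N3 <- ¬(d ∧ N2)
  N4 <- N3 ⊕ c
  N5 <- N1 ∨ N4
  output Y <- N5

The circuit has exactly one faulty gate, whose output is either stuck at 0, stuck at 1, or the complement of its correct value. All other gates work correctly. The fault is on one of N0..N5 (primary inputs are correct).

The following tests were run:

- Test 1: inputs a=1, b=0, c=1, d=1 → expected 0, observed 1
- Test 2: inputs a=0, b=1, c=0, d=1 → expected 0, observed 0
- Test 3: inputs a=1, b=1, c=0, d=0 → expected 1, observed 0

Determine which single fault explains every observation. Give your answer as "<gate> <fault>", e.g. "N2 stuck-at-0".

Fault-free values for test 1 (a=1, b=0, c=1, d=1): N0=1, N1=0, N2=0, N3=1, N4=0, N5=0, giving Y=0. Observed 1.
Test 1: faults giving observed 1 are {N0 stuck-at-0, N0 inverted output, N1 stuck-at-1, N1 inverted output, N2 stuck-at-1, N2 inverted output, N3 stuck-at-0, N3 inverted output, N4 stuck-at-1, N4 inverted output, N5 stuck-at-1, N5 inverted output}.
Test 2 (a=0, b=1, c=0, d=1): fault-free N0=1, N1=0, N2=1, N3=0, N4=0, N5=0 → 0; observed 0. Eliminates N0 stuck-at-0, N0 inverted output, N1 stuck-at-1, N1 inverted output, N2 inverted output, N3 inverted output, N4 stuck-at-1, N4 inverted output, N5 stuck-at-1, N5 inverted output.
Test 3 (a=1, b=1, c=0, d=0): fault-free N0=0, N1=0, N2=1, N3=1, N4=1, N5=1 → 1; observed 0. Eliminates N2 stuck-at-1.
Only N3 stuck-at-0 is consistent with every test.

N3 stuck-at-0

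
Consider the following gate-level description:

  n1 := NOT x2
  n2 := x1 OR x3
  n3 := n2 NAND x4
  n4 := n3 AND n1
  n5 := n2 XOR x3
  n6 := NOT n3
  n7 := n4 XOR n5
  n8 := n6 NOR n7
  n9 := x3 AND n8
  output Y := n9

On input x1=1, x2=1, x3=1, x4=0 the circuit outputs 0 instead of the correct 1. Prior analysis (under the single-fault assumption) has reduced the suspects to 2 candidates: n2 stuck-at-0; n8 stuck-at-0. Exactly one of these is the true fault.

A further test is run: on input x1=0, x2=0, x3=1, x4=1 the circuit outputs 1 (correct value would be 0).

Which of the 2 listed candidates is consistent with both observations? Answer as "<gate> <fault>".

Evaluate each candidate on input x1=0, x2=0, x3=1, x4=1:
  n2 stuck-at-0: n1=1, n2=0 [stuck-at-0], n3=1, n4=1, n5=1, n6=0, n7=0, n8=1, n9=1 → 1 — matches
  n8 stuck-at-0: n1=1, n2=1, n3=0, n4=0, n5=0, n6=1, n7=0, n8=0 [stuck-at-0], n9=0 → 0 — eliminated
Only n2 stuck-at-0 reproduces the observed 1.

n2 stuck-at-0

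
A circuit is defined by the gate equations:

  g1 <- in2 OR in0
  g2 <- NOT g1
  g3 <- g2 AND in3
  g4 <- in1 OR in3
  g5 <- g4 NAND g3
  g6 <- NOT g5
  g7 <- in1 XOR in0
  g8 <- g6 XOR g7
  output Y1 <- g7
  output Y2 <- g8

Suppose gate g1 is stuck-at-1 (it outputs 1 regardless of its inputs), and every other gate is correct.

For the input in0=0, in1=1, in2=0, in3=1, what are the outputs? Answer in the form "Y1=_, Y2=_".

Propagate with g1 forced: g1=1 [stuck-at-1], g2=0, g3=0, g4=1, g5=1, g6=0, g7=1, g8=1.
So the outputs are Y1=1, Y2=1. (Without the fault they would be Y1=1, Y2=0.)

Y1=1, Y2=1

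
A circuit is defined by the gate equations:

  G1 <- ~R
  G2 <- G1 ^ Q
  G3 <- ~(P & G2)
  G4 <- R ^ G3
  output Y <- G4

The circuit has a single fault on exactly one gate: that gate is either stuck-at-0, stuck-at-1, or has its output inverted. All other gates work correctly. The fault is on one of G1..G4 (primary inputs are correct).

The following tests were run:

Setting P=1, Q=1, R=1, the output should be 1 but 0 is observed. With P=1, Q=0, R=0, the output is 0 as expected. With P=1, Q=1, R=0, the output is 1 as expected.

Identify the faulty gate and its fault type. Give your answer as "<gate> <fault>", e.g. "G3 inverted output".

G1 stuck-at-1

Fault-free values for test 1 (P=1, Q=1, R=1): G1=0, G2=1, G3=0, G4=1, giving Y=1. Observed 0.
Test 1: faults giving observed 0 are {G1 stuck-at-1, G1 inverted output, G2 stuck-at-0, G2 inverted output, G3 stuck-at-1, G3 inverted output, G4 stuck-at-0, G4 inverted output}.
Test 2 (P=1, Q=0, R=0): fault-free G1=1, G2=1, G3=0, G4=0 → 0; observed 0. Eliminates G1 inverted output, G2 stuck-at-0, G2 inverted output, G3 stuck-at-1, G3 inverted output, G4 inverted output.
Test 3 (P=1, Q=1, R=0): fault-free G1=1, G2=0, G3=1, G4=1 → 1; observed 1. Eliminates G4 stuck-at-0.
Only G1 stuck-at-1 is consistent with every test.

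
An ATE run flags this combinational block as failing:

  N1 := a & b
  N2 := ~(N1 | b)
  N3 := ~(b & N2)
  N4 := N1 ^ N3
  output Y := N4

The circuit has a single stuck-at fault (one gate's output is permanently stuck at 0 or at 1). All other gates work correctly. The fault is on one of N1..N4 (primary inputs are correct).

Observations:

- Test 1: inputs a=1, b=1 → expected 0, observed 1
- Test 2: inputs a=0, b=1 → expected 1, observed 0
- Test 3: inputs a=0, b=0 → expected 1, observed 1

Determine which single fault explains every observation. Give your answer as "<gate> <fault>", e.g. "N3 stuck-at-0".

Fault-free values for test 1 (a=1, b=1): N1=1, N2=0, N3=1, N4=0, giving Y=0. Observed 1.
Test 1: faults giving observed 1 are {N1 stuck-at-0, N2 stuck-at-1, N3 stuck-at-0, N4 stuck-at-1}.
Test 2 (a=0, b=1): fault-free N1=0, N2=0, N3=1, N4=1 → 1; observed 0. Eliminates N1 stuck-at-0, N4 stuck-at-1.
Test 3 (a=0, b=0): fault-free N1=0, N2=1, N3=1, N4=1 → 1; observed 1. Eliminates N3 stuck-at-0.
Only N2 stuck-at-1 is consistent with every test.

N2 stuck-at-1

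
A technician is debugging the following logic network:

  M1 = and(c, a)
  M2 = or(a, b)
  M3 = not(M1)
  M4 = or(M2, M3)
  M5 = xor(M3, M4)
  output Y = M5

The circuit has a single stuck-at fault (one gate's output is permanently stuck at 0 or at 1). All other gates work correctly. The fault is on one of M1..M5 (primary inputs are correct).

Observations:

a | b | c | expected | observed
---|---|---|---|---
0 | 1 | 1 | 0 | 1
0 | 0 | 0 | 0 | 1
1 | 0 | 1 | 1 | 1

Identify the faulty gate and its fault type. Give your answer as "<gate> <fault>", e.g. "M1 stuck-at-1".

Fault-free values for test 1 (a=0, b=1, c=1): M1=0, M2=1, M3=1, M4=1, M5=0, giving Y=0. Observed 1.
Test 1: faults giving observed 1 are {M1 stuck-at-1, M3 stuck-at-0, M4 stuck-at-0, M5 stuck-at-1}.
Test 2 (a=0, b=0, c=0): fault-free M1=0, M2=0, M3=1, M4=1, M5=0 → 0; observed 1. Eliminates M1 stuck-at-1, M3 stuck-at-0.
Test 3 (a=1, b=0, c=1): fault-free M1=1, M2=1, M3=0, M4=1, M5=1 → 1; observed 1. Eliminates M4 stuck-at-0.
Only M5 stuck-at-1 is consistent with every test.

M5 stuck-at-1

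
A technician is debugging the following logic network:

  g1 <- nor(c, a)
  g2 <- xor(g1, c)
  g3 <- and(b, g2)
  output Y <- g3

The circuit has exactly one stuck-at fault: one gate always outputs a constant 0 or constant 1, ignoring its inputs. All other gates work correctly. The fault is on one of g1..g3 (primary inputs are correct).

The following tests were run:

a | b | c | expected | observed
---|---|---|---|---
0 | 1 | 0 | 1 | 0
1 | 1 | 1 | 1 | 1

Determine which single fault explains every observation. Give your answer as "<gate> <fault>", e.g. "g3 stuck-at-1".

Fault-free values for test 1 (a=0, b=1, c=0): g1=1, g2=1, g3=1, giving Y=1. Observed 0.
Test 1: faults giving observed 0 are {g1 stuck-at-0, g2 stuck-at-0, g3 stuck-at-0}.
Test 2 (a=1, b=1, c=1): fault-free g1=0, g2=1, g3=1 → 1; observed 1. Eliminates g2 stuck-at-0, g3 stuck-at-0.
Only g1 stuck-at-0 is consistent with every test.

g1 stuck-at-0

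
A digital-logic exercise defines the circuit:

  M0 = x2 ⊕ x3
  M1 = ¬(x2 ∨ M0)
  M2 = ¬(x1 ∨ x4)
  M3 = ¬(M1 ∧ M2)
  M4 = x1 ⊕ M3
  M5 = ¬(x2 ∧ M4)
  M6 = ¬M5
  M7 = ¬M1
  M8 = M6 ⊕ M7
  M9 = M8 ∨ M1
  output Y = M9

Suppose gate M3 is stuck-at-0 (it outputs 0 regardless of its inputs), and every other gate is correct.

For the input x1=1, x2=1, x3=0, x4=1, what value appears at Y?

Propagate with M3 forced: M0=1, M1=0, M2=0, M3=0 [stuck-at-0], M4=1, M5=0, M6=1, M7=1, M8=0, M9=0.
So Y = 0. (Without the fault it would be 1.)

0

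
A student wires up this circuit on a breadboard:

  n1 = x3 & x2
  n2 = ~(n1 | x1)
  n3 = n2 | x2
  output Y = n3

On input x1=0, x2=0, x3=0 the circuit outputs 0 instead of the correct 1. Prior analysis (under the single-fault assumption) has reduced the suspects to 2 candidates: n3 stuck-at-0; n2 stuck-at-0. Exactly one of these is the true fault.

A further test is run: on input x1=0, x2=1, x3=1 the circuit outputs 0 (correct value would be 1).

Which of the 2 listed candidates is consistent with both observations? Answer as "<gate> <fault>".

n3 stuck-at-0

Evaluate each candidate on input x1=0, x2=1, x3=1:
  n3 stuck-at-0: n1=1, n2=0, n3=0 [stuck-at-0] → 0 — matches
  n2 stuck-at-0: n1=1, n2=0 [stuck-at-0], n3=1 → 1 — eliminated
Only n3 stuck-at-0 reproduces the observed 0.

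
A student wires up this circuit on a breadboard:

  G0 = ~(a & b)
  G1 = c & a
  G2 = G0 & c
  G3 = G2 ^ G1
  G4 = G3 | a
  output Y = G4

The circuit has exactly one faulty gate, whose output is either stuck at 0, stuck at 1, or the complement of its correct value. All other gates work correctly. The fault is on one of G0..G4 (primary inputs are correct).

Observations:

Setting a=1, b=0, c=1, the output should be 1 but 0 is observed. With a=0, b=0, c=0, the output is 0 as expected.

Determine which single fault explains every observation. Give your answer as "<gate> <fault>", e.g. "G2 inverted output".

G4 stuck-at-0

Fault-free values for test 1 (a=1, b=0, c=1): G0=1, G1=1, G2=1, G3=0, G4=1, giving Y=1. Observed 0.
Test 1: faults giving observed 0 are {G4 stuck-at-0, G4 inverted output}.
Test 2 (a=0, b=0, c=0): fault-free G0=1, G1=0, G2=0, G3=0, G4=0 → 0; observed 0. Eliminates G4 inverted output.
Only G4 stuck-at-0 is consistent with every test.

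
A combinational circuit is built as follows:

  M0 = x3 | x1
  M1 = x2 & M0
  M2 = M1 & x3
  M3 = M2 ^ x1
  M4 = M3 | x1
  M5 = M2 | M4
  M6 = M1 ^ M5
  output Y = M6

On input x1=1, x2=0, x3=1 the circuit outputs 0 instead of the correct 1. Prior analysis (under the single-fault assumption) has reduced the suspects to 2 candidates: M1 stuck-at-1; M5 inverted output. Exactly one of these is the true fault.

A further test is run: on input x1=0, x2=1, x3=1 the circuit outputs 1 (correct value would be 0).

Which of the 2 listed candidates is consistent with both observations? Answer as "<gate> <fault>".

Evaluate each candidate on input x1=0, x2=1, x3=1:
  M1 stuck-at-1: M0=1, M1=1 [stuck-at-1], M2=1, M3=1, M4=1, M5=1, M6=0 → 0 — eliminated
  M5 inverted output: M0=1, M1=1, M2=1, M3=1, M4=1, M5=0 [inverted output], M6=1 → 1 — matches
Only M5 inverted output reproduces the observed 1.

M5 inverted output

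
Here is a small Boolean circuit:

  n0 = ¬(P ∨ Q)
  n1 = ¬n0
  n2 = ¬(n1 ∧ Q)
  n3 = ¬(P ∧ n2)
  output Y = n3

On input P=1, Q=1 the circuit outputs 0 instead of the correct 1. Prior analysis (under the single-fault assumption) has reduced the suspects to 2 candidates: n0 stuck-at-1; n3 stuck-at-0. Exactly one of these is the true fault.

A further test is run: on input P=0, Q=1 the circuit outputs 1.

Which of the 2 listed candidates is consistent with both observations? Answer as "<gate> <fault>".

Evaluate each candidate on input P=0, Q=1:
  n0 stuck-at-1: n0=1 [stuck-at-1], n1=0, n2=1, n3=1 → 1 — matches
  n3 stuck-at-0: n0=0, n1=1, n2=0, n3=0 [stuck-at-0] → 0 — eliminated
Only n0 stuck-at-1 reproduces the observed 1.

n0 stuck-at-1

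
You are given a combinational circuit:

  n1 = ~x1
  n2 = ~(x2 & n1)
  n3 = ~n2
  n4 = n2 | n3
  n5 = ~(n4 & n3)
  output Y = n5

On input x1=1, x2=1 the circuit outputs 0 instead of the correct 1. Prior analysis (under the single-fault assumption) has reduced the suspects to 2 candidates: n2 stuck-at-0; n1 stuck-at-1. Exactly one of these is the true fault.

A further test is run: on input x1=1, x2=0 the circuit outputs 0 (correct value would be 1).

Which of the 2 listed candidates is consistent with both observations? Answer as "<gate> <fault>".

n2 stuck-at-0

Evaluate each candidate on input x1=1, x2=0:
  n2 stuck-at-0: n1=0, n2=0 [stuck-at-0], n3=1, n4=1, n5=0 → 0 — matches
  n1 stuck-at-1: n1=1 [stuck-at-1], n2=1, n3=0, n4=1, n5=1 → 1 — eliminated
Only n2 stuck-at-0 reproduces the observed 0.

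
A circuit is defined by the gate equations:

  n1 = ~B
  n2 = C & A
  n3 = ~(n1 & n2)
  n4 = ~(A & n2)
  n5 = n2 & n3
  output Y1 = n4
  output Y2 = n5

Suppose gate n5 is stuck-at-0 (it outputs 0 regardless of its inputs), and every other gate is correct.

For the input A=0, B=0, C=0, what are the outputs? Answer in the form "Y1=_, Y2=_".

Y1=1, Y2=0

Propagate with n5 forced: n1=1, n2=0, n3=1, n4=1, n5=0 [stuck-at-0].
So the outputs are Y1=1, Y2=0. (Same as the fault-free value — the fault is masked on this input.)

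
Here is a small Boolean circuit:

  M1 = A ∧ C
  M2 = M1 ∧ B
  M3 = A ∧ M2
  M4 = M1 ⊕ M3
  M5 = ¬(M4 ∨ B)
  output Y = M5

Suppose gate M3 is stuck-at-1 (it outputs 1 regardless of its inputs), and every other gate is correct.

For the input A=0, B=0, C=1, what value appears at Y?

Propagate with M3 forced: M1=0, M2=0, M3=1 [stuck-at-1], M4=1, M5=0.
So Y = 0. (Without the fault it would be 1.)

0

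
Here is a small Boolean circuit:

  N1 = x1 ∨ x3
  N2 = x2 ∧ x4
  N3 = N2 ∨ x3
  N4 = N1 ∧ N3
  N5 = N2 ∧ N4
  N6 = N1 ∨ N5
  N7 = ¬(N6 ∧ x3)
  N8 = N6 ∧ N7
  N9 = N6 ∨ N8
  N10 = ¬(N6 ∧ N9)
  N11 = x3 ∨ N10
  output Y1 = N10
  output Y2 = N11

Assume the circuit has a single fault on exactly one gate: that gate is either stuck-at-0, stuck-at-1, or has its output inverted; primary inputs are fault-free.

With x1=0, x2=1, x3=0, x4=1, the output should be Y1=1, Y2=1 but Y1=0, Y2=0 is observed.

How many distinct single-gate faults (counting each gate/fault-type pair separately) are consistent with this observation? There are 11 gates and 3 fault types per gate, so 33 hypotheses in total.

Fault-free: N1=0, N2=1, N3=1, N4=0, N5=0, N6=0, N7=1, N8=0, N9=0, N10=1, N11=1 → Y1=1, Y2=1. Observed Y1=0, Y2=0.
  N1: stuck-at-1, inverted output ✓; others ✗
  N2: none of the 3 fault types match ✗
  N3: none of the 3 fault types match ✗
  N4: stuck-at-1, inverted output ✓; others ✗
  N5: stuck-at-1, inverted output ✓; others ✗
  N6: stuck-at-1, inverted output ✓; others ✗
  N7: none of the 3 fault types match ✗
  N8: none of the 3 fault types match ✗
  N9: none of the 3 fault types match ✗
  N10: stuck-at-0, inverted output ✓; others ✗
  N11: none of the 3 fault types match ✗
Consistent faults: {N1 stuck-at-1, N1 inverted output, N4 stuck-at-1, N4 inverted output, N5 stuck-at-1, N5 inverted output, N6 stuck-at-1, N6 inverted output, N10 stuck-at-0, N10 inverted output} — 10 in all.

10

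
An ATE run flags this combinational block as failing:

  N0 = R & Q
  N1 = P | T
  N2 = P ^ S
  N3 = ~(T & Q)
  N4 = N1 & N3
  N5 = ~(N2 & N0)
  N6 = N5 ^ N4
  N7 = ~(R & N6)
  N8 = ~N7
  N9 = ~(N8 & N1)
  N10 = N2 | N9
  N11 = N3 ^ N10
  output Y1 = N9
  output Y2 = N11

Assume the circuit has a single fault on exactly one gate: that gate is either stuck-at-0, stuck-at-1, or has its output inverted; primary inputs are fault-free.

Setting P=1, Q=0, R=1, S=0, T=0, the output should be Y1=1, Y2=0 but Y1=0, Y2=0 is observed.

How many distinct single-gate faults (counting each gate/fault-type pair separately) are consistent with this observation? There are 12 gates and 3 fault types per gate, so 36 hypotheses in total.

Fault-free: N0=0, N1=1, N2=1, N3=1, N4=1, N5=1, N6=0, N7=1, N8=0, N9=1, N10=1, N11=0 → Y1=1, Y2=0. Observed Y1=0, Y2=0.
  N0: stuck-at-1, inverted output ✓; others ✗
  N1: none of the 3 fault types match ✗
  N2: none of the 3 fault types match ✗
  N3: none of the 3 fault types match ✗
  N4: stuck-at-0, inverted output ✓; others ✗
  N5: stuck-at-0, inverted output ✓; others ✗
  N6: stuck-at-1, inverted output ✓; others ✗
  N7: stuck-at-0, inverted output ✓; others ✗
  N8: stuck-at-1, inverted output ✓; others ✗
  N9: stuck-at-0, inverted output ✓; others ✗
  N10: none of the 3 fault types match ✗
  N11: none of the 3 fault types match ✗
Consistent faults: {N0 stuck-at-1, N0 inverted output, N4 stuck-at-0, N4 inverted output, N5 stuck-at-0, N5 inverted output, N6 stuck-at-1, N6 inverted output, N7 stuck-at-0, N7 inverted output, N8 stuck-at-1, N8 inverted output, N9 stuck-at-0, N9 inverted output} — 14 in all.

14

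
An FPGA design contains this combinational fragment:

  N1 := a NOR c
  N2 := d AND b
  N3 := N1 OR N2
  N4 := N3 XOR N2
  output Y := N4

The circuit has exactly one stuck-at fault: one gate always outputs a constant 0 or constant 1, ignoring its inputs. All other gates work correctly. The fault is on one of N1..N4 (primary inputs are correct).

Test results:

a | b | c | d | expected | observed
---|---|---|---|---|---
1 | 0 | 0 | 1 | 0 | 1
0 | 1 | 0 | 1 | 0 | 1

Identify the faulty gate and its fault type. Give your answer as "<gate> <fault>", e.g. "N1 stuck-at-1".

N4 stuck-at-1

Fault-free values for test 1 (a=1, b=0, c=0, d=1): N1=0, N2=0, N3=0, N4=0, giving Y=0. Observed 1.
Test 1: faults giving observed 1 are {N1 stuck-at-1, N3 stuck-at-1, N4 stuck-at-1}.
Test 2 (a=0, b=1, c=0, d=1): fault-free N1=1, N2=1, N3=1, N4=0 → 0; observed 1. Eliminates N1 stuck-at-1, N3 stuck-at-1.
Only N4 stuck-at-1 is consistent with every test.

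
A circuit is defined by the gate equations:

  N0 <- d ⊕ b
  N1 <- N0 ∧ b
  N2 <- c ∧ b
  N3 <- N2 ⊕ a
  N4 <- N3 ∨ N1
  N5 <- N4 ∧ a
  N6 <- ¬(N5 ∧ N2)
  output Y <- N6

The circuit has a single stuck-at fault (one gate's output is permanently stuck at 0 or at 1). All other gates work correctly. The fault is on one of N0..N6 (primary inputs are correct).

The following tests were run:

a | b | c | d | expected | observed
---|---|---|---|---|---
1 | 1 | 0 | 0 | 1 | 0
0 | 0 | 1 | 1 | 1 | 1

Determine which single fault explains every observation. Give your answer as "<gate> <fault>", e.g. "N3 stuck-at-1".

N2 stuck-at-1

Fault-free values for test 1 (a=1, b=1, c=0, d=0): N0=1, N1=1, N2=0, N3=1, N4=1, N5=1, N6=1, giving Y=1. Observed 0.
Test 1: faults giving observed 0 are {N2 stuck-at-1, N6 stuck-at-0}.
Test 2 (a=0, b=0, c=1, d=1): fault-free N0=1, N1=0, N2=0, N3=0, N4=0, N5=0, N6=1 → 1; observed 1. Eliminates N6 stuck-at-0.
Only N2 stuck-at-1 is consistent with every test.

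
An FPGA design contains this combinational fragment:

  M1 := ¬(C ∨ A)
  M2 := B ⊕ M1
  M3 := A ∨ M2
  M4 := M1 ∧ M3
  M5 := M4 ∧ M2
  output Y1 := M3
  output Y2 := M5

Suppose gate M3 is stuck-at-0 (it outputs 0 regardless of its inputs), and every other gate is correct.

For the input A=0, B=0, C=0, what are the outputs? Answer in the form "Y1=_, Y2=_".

Propagate with M3 forced: M1=1, M2=1, M3=0 [stuck-at-0], M4=0, M5=0.
So the outputs are Y1=0, Y2=0. (Without the fault they would be Y1=1, Y2=1.)

Y1=0, Y2=0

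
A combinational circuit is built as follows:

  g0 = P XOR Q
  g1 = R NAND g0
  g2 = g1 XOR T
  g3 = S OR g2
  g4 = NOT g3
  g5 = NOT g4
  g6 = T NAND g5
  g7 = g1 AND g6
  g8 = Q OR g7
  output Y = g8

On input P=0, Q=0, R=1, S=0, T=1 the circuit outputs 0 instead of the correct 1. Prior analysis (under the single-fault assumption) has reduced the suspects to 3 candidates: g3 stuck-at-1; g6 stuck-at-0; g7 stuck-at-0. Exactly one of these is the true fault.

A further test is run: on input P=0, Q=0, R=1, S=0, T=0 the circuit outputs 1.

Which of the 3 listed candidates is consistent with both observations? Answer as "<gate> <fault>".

g3 stuck-at-1

Evaluate each candidate on input P=0, Q=0, R=1, S=0, T=0:
  g3 stuck-at-1: g0=0, g1=1, g2=1, g3=1 [stuck-at-1], g4=0, g5=1, g6=1, g7=1, g8=1 → 1 — matches
  g6 stuck-at-0: g0=0, g1=1, g2=1, g3=1, g4=0, g5=1, g6=0 [stuck-at-0], g7=0, g8=0 → 0 — eliminated
  g7 stuck-at-0: g0=0, g1=1, g2=1, g3=1, g4=0, g5=1, g6=1, g7=0 [stuck-at-0], g8=0 → 0 — eliminated
Only g3 stuck-at-1 reproduces the observed 1.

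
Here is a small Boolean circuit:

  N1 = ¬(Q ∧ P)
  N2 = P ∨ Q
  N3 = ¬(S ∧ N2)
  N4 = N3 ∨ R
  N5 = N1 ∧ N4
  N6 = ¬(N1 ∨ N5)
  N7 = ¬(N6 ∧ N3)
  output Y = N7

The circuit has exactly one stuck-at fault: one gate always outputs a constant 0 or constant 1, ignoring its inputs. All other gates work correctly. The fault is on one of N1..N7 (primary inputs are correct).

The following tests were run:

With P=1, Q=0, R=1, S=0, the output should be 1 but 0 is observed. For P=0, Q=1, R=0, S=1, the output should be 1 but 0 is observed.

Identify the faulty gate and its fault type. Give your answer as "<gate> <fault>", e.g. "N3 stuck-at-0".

N7 stuck-at-0

Fault-free values for test 1 (P=1, Q=0, R=1, S=0): N1=1, N2=1, N3=1, N4=1, N5=1, N6=0, N7=1, giving Y=1. Observed 0.
Test 1: faults giving observed 0 are {N1 stuck-at-0, N6 stuck-at-1, N7 stuck-at-0}.
Test 2 (P=0, Q=1, R=0, S=1): fault-free N1=1, N2=1, N3=0, N4=0, N5=0, N6=0, N7=1 → 1; observed 0. Eliminates N1 stuck-at-0, N6 stuck-at-1.
Only N7 stuck-at-0 is consistent with every test.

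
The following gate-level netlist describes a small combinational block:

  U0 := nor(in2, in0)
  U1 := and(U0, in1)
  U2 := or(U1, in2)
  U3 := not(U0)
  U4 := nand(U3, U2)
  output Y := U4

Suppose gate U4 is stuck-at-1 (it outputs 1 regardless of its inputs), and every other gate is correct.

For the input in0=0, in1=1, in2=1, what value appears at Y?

1

Propagate with U4 forced: U0=0, U1=0, U2=1, U3=1, U4=1 [stuck-at-1].
So Y = 1. (Without the fault it would be 0.)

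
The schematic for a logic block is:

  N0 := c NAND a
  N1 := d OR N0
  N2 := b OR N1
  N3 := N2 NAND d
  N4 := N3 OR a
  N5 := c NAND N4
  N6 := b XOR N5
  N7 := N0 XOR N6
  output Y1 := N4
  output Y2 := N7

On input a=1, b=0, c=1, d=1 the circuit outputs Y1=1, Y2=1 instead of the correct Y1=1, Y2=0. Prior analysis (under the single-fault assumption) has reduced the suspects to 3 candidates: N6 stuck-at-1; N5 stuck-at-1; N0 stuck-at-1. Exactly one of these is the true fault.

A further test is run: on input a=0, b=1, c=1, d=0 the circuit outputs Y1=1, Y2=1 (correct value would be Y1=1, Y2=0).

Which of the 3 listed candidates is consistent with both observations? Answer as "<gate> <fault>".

Evaluate each candidate on input a=0, b=1, c=1, d=0:
  N6 stuck-at-1: N0=1, N1=1, N2=1, N3=1, N4=1, N5=0, N6=1 [stuck-at-1], N7=0 → Y1=1, Y2=0 — eliminated
  N5 stuck-at-1: N0=1, N1=1, N2=1, N3=1, N4=1, N5=1 [stuck-at-1], N6=0, N7=1 → Y1=1, Y2=1 — matches
  N0 stuck-at-1: N0=1 [stuck-at-1], N1=1, N2=1, N3=1, N4=1, N5=0, N6=1, N7=0 → Y1=1, Y2=0 — eliminated
Only N5 stuck-at-1 reproduces the observed Y1=1, Y2=1.

N5 stuck-at-1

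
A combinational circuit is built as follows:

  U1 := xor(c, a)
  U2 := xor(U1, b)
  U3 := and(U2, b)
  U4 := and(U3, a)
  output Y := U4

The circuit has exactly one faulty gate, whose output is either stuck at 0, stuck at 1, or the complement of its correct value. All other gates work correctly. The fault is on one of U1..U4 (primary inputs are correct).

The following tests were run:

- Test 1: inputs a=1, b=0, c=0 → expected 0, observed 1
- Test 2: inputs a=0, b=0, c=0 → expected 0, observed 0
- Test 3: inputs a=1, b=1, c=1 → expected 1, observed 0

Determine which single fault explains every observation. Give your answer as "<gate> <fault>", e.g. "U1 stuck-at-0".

U3 inverted output

Fault-free values for test 1 (a=1, b=0, c=0): U1=1, U2=1, U3=0, U4=0, giving Y=0. Observed 1.
Test 1: faults giving observed 1 are {U3 stuck-at-1, U3 inverted output, U4 stuck-at-1, U4 inverted output}.
Test 2 (a=0, b=0, c=0): fault-free U1=0, U2=0, U3=0, U4=0 → 0; observed 0. Eliminates U4 stuck-at-1, U4 inverted output.
Test 3 (a=1, b=1, c=1): fault-free U1=0, U2=1, U3=1, U4=1 → 1; observed 0. Eliminates U3 stuck-at-1.
Only U3 inverted output is consistent with every test.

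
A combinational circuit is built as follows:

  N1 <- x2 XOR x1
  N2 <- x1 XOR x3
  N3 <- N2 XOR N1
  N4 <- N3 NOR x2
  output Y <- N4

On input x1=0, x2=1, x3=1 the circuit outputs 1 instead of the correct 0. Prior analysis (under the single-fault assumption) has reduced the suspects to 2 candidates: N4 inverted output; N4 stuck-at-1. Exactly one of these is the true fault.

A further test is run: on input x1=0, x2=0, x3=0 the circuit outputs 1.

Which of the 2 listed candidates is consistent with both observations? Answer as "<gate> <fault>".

Evaluate each candidate on input x1=0, x2=0, x3=0:
  N4 inverted output: N1=0, N2=0, N3=0, N4=0 [inverted output] → 0 — eliminated
  N4 stuck-at-1: N1=0, N2=0, N3=0, N4=1 [stuck-at-1] → 1 — matches
Only N4 stuck-at-1 reproduces the observed 1.

N4 stuck-at-1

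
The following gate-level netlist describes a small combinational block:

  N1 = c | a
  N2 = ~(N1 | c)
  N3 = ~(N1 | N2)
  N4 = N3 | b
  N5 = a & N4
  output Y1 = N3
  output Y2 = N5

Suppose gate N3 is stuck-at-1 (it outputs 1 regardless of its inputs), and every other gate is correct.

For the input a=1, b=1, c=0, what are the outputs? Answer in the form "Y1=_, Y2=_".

Propagate with N3 forced: N1=1, N2=0, N3=1 [stuck-at-1], N4=1, N5=1.
So the outputs are Y1=1, Y2=1. (Without the fault they would be Y1=0, Y2=1.)

Y1=1, Y2=1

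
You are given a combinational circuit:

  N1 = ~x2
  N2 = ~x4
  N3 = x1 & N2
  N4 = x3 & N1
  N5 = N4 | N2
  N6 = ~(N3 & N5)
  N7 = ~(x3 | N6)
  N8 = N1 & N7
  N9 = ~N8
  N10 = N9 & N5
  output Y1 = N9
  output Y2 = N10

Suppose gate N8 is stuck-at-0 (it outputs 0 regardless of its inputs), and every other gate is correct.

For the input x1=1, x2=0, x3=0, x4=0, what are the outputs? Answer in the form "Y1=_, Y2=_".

Propagate with N8 forced: N1=1, N2=1, N3=1, N4=0, N5=1, N6=0, N7=1, N8=0 [stuck-at-0], N9=1, N10=1.
So the outputs are Y1=1, Y2=1. (Without the fault they would be Y1=0, Y2=0.)

Y1=1, Y2=1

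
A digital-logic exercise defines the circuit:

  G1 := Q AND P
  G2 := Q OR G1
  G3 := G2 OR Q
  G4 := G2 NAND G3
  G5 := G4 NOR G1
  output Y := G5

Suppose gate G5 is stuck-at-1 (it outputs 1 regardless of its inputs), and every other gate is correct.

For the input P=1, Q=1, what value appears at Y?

Propagate with G5 forced: G1=1, G2=1, G3=1, G4=0, G5=1 [stuck-at-1].
So Y = 1. (Without the fault it would be 0.)

1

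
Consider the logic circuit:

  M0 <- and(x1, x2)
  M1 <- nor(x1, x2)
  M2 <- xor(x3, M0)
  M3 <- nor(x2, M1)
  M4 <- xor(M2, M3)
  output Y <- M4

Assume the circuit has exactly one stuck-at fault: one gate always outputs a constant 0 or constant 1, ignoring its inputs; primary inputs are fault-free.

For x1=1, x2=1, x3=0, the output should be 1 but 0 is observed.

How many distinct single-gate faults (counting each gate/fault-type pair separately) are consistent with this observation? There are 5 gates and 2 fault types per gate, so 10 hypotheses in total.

Fault-free: M0=1, M1=0, M2=1, M3=0, M4=1 → 1. Observed 0.
  M0 stuck-at-0: output 0 ✓
  M0 stuck-at-1: output 1 ✗
  M1 stuck-at-0: output 1 ✗
  M1 stuck-at-1: output 1 ✗
  M2 stuck-at-0: output 0 ✓
  M2 stuck-at-1: output 1 ✗
  M3 stuck-at-0: output 1 ✗
  M3 stuck-at-1: output 0 ✓
  M4 stuck-at-0: output 0 ✓
  M4 stuck-at-1: output 1 ✗
Consistent faults: {M0 stuck-at-0, M2 stuck-at-0, M3 stuck-at-1, M4 stuck-at-0} — 4 in all.

4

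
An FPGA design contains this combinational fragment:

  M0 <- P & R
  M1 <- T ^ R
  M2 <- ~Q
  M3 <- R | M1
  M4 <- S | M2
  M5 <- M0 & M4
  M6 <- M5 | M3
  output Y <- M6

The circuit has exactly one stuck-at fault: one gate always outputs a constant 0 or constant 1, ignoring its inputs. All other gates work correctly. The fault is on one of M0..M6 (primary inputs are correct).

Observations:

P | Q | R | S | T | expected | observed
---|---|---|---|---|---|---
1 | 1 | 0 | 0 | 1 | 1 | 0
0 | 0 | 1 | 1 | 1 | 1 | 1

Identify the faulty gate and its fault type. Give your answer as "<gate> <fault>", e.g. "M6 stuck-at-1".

Fault-free values for test 1 (P=1, Q=1, R=0, S=0, T=1): M0=0, M1=1, M2=0, M3=1, M4=0, M5=0, M6=1, giving Y=1. Observed 0.
Test 1: faults giving observed 0 are {M1 stuck-at-0, M3 stuck-at-0, M6 stuck-at-0}.
Test 2 (P=0, Q=0, R=1, S=1, T=1): fault-free M0=0, M1=0, M2=1, M3=1, M4=1, M5=0, M6=1 → 1; observed 1. Eliminates M3 stuck-at-0, M6 stuck-at-0.
Only M1 stuck-at-0 is consistent with every test.

M1 stuck-at-0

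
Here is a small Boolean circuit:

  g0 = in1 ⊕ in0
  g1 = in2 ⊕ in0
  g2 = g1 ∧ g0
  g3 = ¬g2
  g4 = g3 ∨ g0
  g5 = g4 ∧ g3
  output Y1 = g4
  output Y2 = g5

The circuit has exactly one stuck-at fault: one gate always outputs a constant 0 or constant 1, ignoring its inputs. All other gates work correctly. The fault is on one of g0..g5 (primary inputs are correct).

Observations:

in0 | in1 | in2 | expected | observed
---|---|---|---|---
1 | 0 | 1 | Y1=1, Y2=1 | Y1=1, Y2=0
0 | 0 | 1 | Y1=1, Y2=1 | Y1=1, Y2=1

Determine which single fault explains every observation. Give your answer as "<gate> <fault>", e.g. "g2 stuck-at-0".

g1 stuck-at-1

Fault-free values for test 1 (in0=1, in1=0, in2=1): g0=1, g1=0, g2=0, g3=1, g4=1, g5=1, giving Y1=1, Y2=1. Observed Y1=1, Y2=0.
Test 1: faults giving observed Y1=1, Y2=0 are {g1 stuck-at-1, g2 stuck-at-1, g3 stuck-at-0, g5 stuck-at-0}.
Test 2 (in0=0, in1=0, in2=1): fault-free g0=0, g1=1, g2=0, g3=1, g4=1, g5=1 → Y1=1, Y2=1; observed Y1=1, Y2=1. Eliminates g2 stuck-at-1, g3 stuck-at-0, g5 stuck-at-0.
Only g1 stuck-at-1 is consistent with every test.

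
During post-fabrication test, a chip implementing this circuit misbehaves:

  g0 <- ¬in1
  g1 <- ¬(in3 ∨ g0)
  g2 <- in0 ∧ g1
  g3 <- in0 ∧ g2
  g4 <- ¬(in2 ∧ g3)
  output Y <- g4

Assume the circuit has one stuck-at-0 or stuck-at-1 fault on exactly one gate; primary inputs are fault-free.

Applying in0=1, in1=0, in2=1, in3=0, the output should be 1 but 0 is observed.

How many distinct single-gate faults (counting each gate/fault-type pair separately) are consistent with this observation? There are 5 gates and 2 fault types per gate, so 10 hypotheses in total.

5

Fault-free: g0=1, g1=0, g2=0, g3=0, g4=1 → 1. Observed 0.
  g0 stuck-at-0: output 0 ✓
  g0 stuck-at-1: output 1 ✗
  g1 stuck-at-0: output 1 ✗
  g1 stuck-at-1: output 0 ✓
  g2 stuck-at-0: output 1 ✗
  g2 stuck-at-1: output 0 ✓
  g3 stuck-at-0: output 1 ✗
  g3 stuck-at-1: output 0 ✓
  g4 stuck-at-0: output 0 ✓
  g4 stuck-at-1: output 1 ✗
Consistent faults: {g0 stuck-at-0, g1 stuck-at-1, g2 stuck-at-1, g3 stuck-at-1, g4 stuck-at-0} — 5 in all.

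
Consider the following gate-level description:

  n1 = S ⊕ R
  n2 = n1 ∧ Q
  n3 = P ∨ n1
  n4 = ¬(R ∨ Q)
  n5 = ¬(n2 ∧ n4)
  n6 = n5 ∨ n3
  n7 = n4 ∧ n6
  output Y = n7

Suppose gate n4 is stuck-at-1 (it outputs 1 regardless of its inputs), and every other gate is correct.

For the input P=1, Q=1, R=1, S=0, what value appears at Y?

Propagate with n4 forced: n1=1, n2=1, n3=1, n4=1 [stuck-at-1], n5=0, n6=1, n7=1.
So Y = 1. (Without the fault it would be 0.)

1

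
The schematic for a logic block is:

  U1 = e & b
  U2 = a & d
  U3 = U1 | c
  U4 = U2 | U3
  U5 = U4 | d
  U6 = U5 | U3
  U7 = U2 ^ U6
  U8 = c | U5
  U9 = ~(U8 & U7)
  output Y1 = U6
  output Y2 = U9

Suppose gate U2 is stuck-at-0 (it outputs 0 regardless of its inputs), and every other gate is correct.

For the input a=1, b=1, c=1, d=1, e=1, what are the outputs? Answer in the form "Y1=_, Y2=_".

Propagate with U2 forced: U1=1, U2=0 [stuck-at-0], U3=1, U4=1, U5=1, U6=1, U7=1, U8=1, U9=0.
So the outputs are Y1=1, Y2=0. (Without the fault they would be Y1=1, Y2=1.)

Y1=1, Y2=0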